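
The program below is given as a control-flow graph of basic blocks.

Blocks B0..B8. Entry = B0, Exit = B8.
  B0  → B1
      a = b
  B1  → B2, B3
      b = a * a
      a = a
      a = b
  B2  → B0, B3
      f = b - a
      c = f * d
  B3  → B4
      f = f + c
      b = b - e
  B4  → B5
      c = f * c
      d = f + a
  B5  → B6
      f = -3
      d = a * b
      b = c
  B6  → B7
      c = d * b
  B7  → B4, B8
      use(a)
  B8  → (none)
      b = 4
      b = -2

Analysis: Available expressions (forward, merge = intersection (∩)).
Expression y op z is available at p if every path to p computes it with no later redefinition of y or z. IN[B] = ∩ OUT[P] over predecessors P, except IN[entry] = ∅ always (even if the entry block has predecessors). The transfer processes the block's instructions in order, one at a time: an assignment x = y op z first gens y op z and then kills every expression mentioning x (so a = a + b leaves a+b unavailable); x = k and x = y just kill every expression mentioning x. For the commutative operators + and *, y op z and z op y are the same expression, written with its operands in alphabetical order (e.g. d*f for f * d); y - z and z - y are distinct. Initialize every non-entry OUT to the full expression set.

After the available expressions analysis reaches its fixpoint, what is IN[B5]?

Converged values:
  B0:  IN={}  OUT={}
  B1:  IN={}  OUT={}
  B2:  IN={}  OUT={b-a, d*f}
  B3:  IN={}  OUT={}
  B4:  IN={}  OUT={a+f}
  B5:  IN={a+f}  OUT={}
  B6:  IN={}  OUT={b*d}
  B7:  IN={b*d}  OUT={b*d}
  B8:  IN={b*d}  OUT={}

Merge at B5: IN[B5] = OUT[B4] = {a+f}

Answer: {a+f}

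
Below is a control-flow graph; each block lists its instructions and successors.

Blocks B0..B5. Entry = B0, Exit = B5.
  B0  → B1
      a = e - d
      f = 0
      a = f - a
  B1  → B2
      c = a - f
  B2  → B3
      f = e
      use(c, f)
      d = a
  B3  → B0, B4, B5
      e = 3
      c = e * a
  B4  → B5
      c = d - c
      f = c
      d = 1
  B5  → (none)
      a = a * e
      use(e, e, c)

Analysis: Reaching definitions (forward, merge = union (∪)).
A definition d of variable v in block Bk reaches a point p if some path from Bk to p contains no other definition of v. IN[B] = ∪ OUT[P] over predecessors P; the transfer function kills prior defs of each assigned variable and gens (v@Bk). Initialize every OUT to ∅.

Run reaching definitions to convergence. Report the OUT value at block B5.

Answer: {a@B5, c@B3, c@B4, d@B2, d@B4, e@B3, f@B2, f@B4}

Derivation:
Per-block solution:
  B0:  IN={a@B0, c@B3, d@B2, e@B3, f@B2}  OUT={a@B0, c@B3, d@B2, e@B3, f@B0}
  B1:  IN={a@B0, c@B3, d@B2, e@B3, f@B0}  OUT={a@B0, c@B1, d@B2, e@B3, f@B0}
  B2:  IN={a@B0, c@B1, d@B2, e@B3, f@B0}  OUT={a@B0, c@B1, d@B2, e@B3, f@B2}
  B3:  IN={a@B0, c@B1, d@B2, e@B3, f@B2}  OUT={a@B0, c@B3, d@B2, e@B3, f@B2}
  B4:  IN={a@B0, c@B3, d@B2, e@B3, f@B2}  OUT={a@B0, c@B4, d@B4, e@B3, f@B4}
  B5:  IN={a@B0, c@B3, c@B4, d@B2, d@B4, e@B3, f@B2, f@B4}  OUT={a@B5, c@B3, c@B4, d@B2, d@B4, e@B3, f@B2, f@B4}

Merge at B5: IN[B5] = OUT[B3] ⊔ OUT[B4] = {a@B0, c@B3, c@B4, d@B2, d@B4, e@B3, f@B2, f@B4}
Applying B5's transfer function to that IN value gives OUT[B5] (row B5 above).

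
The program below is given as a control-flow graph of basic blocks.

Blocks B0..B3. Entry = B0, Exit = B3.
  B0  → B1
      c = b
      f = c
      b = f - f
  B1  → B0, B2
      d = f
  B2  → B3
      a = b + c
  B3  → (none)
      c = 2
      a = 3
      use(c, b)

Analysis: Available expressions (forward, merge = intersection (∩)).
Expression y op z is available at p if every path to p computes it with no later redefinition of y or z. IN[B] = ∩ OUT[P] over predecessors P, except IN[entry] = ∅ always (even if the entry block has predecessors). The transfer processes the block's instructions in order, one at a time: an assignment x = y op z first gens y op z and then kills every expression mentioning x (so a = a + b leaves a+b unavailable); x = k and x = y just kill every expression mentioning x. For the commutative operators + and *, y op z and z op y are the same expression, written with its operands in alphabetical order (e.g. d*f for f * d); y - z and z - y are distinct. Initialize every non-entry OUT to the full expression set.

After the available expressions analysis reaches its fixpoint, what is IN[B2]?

Converged values:
  B0:  IN={}  OUT={f-f}
  B1:  IN={f-f}  OUT={f-f}
  B2:  IN={f-f}  OUT={b+c, f-f}
  B3:  IN={b+c, f-f}  OUT={f-f}

Merge at B2: IN[B2] = OUT[B1] = {f-f}

Answer: {f-f}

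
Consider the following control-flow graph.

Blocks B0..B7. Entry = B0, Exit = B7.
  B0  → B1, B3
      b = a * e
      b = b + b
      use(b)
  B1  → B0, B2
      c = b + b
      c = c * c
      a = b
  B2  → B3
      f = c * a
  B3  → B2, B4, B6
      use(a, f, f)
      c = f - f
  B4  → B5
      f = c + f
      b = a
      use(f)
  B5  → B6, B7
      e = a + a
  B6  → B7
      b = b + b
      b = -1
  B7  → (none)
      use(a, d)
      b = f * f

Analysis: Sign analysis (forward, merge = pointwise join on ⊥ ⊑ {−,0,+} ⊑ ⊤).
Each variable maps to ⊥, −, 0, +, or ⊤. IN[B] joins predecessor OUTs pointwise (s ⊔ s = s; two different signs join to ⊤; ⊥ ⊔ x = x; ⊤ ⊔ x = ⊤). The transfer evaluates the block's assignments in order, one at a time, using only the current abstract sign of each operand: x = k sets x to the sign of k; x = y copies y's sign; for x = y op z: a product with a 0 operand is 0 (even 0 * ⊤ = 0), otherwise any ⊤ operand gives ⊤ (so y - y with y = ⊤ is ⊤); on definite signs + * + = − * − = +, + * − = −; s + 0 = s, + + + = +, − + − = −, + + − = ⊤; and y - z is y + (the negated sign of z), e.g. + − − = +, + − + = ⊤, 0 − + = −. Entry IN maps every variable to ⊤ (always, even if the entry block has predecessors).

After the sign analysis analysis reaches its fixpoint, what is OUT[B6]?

Converged values:
  B0: | IN=(all ⊤) | OUT=(all ⊤)
  B1: | IN=(all ⊤) | OUT=(all ⊤)
  B2: | IN=(all ⊤) | OUT=(all ⊤)
  B3: | IN=(all ⊤) | OUT=(all ⊤)
  B4: | IN=(all ⊤) | OUT=(all ⊤)
  B5: | IN=(all ⊤) | OUT=(all ⊤)
  B6: | IN=(all ⊤) | OUT={b:-; rest ⊤}
  B7: | IN=(all ⊤) | OUT=(all ⊤)

Merge at B6: IN[B6] = OUT[B3] ⊔ OUT[B5] = {a: ⊤, b: ⊤, c: ⊤, d: ⊤, e: ⊤, f: ⊤}
Applying B6's transfer function to that IN value gives OUT[B6] (row B6 above).

Answer: {a: ⊤, b: -, c: ⊤, d: ⊤, e: ⊤, f: ⊤}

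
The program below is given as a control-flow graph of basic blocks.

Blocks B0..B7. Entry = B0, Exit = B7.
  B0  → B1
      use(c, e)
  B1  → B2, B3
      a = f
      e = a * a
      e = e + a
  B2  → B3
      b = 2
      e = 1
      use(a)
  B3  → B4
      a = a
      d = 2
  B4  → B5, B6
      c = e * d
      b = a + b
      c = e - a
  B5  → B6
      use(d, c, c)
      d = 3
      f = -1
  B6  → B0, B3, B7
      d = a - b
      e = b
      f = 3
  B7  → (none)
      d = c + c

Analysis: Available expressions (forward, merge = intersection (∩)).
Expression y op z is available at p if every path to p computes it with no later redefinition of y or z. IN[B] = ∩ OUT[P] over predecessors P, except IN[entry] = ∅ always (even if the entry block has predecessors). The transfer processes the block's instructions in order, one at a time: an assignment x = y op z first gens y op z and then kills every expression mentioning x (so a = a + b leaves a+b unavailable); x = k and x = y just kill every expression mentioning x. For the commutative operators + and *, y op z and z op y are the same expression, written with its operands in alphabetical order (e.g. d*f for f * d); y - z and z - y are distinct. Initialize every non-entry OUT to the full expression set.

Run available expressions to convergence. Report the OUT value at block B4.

Answer: {d*e, e-a}

Working:
Per-block solution:
  B0:  IN={}  OUT={}
  B1:  IN={}  OUT={a*a}
  B2:  IN={a*a}  OUT={a*a}
  B3:  IN={}  OUT={}
  B4:  IN={}  OUT={d*e, e-a}
  B5:  IN={d*e, e-a}  OUT={e-a}
  B6:  IN={e-a}  OUT={a-b}
  B7:  IN={a-b}  OUT={a-b, c+c}

Merge at B4: IN[B4] = OUT[B3] = {}
Applying B4's transfer function to that IN value gives OUT[B4] (row B4 above).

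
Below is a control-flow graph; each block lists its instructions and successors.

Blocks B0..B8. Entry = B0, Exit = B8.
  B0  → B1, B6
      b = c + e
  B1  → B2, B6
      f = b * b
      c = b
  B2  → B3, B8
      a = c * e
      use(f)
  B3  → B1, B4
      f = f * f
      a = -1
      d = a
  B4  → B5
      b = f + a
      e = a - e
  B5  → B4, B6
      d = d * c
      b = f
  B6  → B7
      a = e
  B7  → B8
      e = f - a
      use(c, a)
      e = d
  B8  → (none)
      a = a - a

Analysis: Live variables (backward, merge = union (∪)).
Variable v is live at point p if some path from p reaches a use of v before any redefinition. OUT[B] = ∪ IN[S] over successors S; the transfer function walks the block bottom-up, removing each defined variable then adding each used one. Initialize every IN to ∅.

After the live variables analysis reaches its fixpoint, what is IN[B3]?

Answer: {b, c, e, f}

Working:
Converged values:
  B0:   IN={c, d, e, f}   OUT={b, c, d, e, f}
  B1:   IN={b, d, e}   OUT={b, c, d, e, f}
  B2:   IN={b, c, e, f}   OUT={a, b, c, e, f}
  B3:   IN={b, c, e, f}   OUT={a, b, c, d, e, f}
  B4:   IN={a, c, d, e, f}   OUT={a, c, d, e, f}
  B5:   IN={a, c, d, e, f}   OUT={a, c, d, e, f}
  B6:   IN={c, d, e, f}   OUT={a, c, d, f}
  B7:   IN={a, c, d, f}   OUT={a}
  B8:   IN={a}   OUT={}

Merge at B3: OUT[B3] = IN[B1] ⊔ IN[B4] = {a, b, c, d, e, f}
Applying B3's transfer function to that OUT value gives IN[B3] (row B3 above).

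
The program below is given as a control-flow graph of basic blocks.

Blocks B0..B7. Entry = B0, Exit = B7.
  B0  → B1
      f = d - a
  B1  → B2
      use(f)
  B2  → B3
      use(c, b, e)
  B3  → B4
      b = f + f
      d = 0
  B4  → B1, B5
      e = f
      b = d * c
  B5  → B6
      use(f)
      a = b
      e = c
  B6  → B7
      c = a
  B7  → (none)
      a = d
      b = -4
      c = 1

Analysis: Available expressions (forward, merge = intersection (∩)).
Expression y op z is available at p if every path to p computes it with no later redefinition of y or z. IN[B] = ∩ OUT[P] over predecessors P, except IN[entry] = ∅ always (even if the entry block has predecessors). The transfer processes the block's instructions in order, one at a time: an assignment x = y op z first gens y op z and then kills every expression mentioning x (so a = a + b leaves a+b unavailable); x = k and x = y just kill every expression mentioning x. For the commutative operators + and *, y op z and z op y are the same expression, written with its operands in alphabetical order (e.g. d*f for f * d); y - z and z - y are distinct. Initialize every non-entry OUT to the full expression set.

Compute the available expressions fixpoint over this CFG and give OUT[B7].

Fixpoint table:
  B0: | IN={} | OUT={d-a}
  B1: | IN={} | OUT={}
  B2: | IN={} | OUT={}
  B3: | IN={} | OUT={f+f}
  B4: | IN={f+f} | OUT={c*d, f+f}
  B5: | IN={c*d, f+f} | OUT={c*d, f+f}
  B6: | IN={c*d, f+f} | OUT={f+f}
  B7: | IN={f+f} | OUT={f+f}

Merge at B7: IN[B7] = OUT[B6] = {f+f}
Applying B7's transfer function to that IN value gives OUT[B7] (row B7 above).

Answer: {f+f}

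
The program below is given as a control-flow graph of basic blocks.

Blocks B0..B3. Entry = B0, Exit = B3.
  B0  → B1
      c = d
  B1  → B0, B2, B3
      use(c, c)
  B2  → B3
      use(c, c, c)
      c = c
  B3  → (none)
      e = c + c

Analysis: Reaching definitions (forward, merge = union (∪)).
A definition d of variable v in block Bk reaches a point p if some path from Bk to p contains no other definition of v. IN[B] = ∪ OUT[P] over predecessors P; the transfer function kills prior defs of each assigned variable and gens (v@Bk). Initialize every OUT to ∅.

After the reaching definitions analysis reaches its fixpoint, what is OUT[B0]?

Converged values:
  B0: | IN={c@B0} | OUT={c@B0}
  B1: | IN={c@B0} | OUT={c@B0}
  B2: | IN={c@B0} | OUT={c@B2}
  B3: | IN={c@B0, c@B2} | OUT={c@B0, c@B2, e@B3}

Merge at B0 (entry node, so the boundary value {} is joined with the incoming edge(s)): IN[B0] = {} ⊔ OUT[B1] = {c@B0}
Applying B0's transfer function to that IN value gives OUT[B0] (row B0 above).

Answer: {c@B0}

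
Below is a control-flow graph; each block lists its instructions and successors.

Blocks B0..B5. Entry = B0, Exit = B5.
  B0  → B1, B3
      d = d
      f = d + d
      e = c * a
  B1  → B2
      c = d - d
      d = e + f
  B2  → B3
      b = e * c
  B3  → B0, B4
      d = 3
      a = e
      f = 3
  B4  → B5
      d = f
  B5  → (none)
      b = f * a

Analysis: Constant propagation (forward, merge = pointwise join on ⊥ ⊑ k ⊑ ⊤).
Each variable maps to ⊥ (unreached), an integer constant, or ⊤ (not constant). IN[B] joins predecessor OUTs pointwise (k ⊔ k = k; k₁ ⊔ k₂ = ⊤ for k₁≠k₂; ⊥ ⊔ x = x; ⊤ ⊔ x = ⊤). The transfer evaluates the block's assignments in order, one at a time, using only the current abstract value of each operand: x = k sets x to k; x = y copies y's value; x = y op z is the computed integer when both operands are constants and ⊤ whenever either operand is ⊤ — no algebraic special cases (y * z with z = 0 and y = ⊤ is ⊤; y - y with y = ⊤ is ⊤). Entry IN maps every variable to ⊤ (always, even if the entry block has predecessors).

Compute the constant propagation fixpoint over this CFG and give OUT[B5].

Answer: {a: ⊤, b: ⊤, c: ⊤, d: 3, e: ⊤, f: 3}

Working:
Converged values:
  B0:  IN=(all ⊤)  OUT=(all ⊤)
  B1:  IN=(all ⊤)  OUT=(all ⊤)
  B2:  IN=(all ⊤)  OUT=(all ⊤)
  B3:  IN=(all ⊤)  OUT={d:3, f:3; rest ⊤}
  B4:  IN={d:3, f:3; rest ⊤}  OUT={d:3, f:3; rest ⊤}
  B5:  IN={d:3, f:3; rest ⊤}  OUT={d:3, f:3; rest ⊤}

Merge at B5: IN[B5] = OUT[B4] = {a: ⊤, b: ⊤, c: ⊤, d: 3, e: ⊤, f: 3}
Applying B5's transfer function to that IN value gives OUT[B5] (row B5 above).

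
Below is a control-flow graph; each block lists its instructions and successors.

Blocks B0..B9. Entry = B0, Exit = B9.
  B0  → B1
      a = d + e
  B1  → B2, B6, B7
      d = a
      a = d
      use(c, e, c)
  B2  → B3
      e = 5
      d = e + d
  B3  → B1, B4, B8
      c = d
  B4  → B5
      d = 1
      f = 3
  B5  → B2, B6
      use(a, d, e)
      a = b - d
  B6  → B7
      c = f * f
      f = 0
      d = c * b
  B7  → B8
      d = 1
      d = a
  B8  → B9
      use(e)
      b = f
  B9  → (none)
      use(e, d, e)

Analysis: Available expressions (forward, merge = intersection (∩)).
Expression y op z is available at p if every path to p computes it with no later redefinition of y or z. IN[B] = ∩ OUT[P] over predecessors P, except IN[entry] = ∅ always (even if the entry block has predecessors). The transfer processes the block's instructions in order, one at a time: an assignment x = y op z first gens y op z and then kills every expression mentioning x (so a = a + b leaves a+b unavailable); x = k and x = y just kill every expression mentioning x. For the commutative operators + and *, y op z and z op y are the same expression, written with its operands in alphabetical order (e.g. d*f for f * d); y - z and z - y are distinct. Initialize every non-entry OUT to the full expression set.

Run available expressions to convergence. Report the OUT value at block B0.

Fixpoint table:
  B0:  IN={}  OUT={d+e}
  B1:  IN={}  OUT={}
  B2:  IN={}  OUT={}
  B3:  IN={}  OUT={}
  B4:  IN={}  OUT={}
  B5:  IN={}  OUT={b-d}
  B6:  IN={}  OUT={b*c}
  B7:  IN={}  OUT={}
  B8:  IN={}  OUT={}
  B9:  IN={}  OUT={}

B0 is the boundary node: IN[B0] = {}
Applying B0's transfer function to that IN value gives OUT[B0] (row B0 above).

Answer: {d+e}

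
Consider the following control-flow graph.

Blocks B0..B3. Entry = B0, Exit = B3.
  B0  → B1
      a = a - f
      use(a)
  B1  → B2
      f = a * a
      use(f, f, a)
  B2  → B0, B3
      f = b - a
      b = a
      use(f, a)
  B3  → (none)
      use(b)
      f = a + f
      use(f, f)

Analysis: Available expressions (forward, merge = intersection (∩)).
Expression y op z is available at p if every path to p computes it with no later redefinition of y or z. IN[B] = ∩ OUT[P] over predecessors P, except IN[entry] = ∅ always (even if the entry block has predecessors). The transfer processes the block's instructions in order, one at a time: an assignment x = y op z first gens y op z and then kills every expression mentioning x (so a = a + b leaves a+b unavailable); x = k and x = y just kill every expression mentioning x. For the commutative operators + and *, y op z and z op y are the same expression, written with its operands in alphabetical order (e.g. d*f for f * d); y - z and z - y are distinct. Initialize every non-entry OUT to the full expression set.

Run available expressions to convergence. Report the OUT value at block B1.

Answer: {a*a}

Working:
Per-block solution:
  B0: | IN={} | OUT={}
  B1: | IN={} | OUT={a*a}
  B2: | IN={a*a} | OUT={a*a}
  B3: | IN={a*a} | OUT={a*a}

Merge at B1: IN[B1] = OUT[B0] = {}
Applying B1's transfer function to that IN value gives OUT[B1] (row B1 above).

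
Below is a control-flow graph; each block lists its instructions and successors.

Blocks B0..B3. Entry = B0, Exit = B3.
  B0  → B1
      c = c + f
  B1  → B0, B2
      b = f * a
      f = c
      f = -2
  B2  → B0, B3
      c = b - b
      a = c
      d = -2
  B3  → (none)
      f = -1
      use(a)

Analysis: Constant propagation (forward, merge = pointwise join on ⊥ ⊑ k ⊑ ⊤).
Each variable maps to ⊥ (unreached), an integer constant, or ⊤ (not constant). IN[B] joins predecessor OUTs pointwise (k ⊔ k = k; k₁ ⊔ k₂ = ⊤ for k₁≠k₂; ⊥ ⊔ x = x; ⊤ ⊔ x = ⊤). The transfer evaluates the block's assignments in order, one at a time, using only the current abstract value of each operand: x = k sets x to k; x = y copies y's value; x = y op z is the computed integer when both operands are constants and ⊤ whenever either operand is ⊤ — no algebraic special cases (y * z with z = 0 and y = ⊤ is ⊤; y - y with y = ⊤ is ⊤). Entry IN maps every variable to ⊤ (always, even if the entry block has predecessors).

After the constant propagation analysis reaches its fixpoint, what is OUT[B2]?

Answer: {a: ⊤, b: ⊤, c: ⊤, d: -2, e: ⊤, f: -2}

Derivation:
Per-block solution:
  B0:   IN=(all ⊤)   OUT=(all ⊤)
  B1:   IN=(all ⊤)   OUT={f:-2; rest ⊤}
  B2:   IN={f:-2; rest ⊤}   OUT={d:-2, f:-2; rest ⊤}
  B3:   IN={d:-2, f:-2; rest ⊤}   OUT={d:-2, f:-1; rest ⊤}

Merge at B2: IN[B2] = OUT[B1] = {a: ⊤, b: ⊤, c: ⊤, d: ⊤, e: ⊤, f: -2}
Applying B2's transfer function to that IN value gives OUT[B2] (row B2 above).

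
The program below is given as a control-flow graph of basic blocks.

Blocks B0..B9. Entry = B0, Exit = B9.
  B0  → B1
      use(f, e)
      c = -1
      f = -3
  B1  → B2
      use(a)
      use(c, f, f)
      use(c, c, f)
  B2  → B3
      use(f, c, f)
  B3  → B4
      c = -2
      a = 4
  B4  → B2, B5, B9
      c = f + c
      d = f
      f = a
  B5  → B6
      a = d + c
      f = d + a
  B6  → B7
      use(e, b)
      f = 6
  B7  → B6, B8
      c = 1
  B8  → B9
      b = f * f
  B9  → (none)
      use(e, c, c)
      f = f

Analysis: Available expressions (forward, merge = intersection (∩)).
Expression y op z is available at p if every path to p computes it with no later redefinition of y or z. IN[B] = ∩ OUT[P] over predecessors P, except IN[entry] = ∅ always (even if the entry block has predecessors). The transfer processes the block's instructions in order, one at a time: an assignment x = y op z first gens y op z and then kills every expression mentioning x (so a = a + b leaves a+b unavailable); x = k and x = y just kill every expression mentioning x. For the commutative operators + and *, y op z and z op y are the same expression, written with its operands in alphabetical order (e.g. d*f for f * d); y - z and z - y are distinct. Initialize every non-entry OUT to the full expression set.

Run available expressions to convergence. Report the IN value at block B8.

Per-block solution:
  B0:   IN={}   OUT={}
  B1:   IN={}   OUT={}
  B2:   IN={}   OUT={}
  B3:   IN={}   OUT={}
  B4:   IN={}   OUT={}
  B5:   IN={}   OUT={a+d, c+d}
  B6:   IN={a+d}   OUT={a+d}
  B7:   IN={a+d}   OUT={a+d}
  B8:   IN={a+d}   OUT={a+d, f*f}
  B9:   IN={}   OUT={}

Merge at B8: IN[B8] = OUT[B7] = {a+d}

Answer: {a+d}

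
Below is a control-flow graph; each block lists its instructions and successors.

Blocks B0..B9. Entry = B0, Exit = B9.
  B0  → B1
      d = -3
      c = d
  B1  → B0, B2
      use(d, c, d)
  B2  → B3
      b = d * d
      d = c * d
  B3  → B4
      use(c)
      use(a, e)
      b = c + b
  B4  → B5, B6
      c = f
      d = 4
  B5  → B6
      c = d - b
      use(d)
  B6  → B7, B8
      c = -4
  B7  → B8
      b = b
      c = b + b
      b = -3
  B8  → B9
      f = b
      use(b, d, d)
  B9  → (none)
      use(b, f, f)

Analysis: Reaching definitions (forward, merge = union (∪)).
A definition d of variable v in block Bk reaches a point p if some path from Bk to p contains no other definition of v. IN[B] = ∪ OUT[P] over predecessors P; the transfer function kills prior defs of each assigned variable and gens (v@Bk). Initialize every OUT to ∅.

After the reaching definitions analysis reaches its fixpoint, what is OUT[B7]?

Answer: {b@B7, c@B7, d@B4}

Trace:
Fixpoint table:
  B0:  IN={c@B0, d@B0}  OUT={c@B0, d@B0}
  B1:  IN={c@B0, d@B0}  OUT={c@B0, d@B0}
  B2:  IN={c@B0, d@B0}  OUT={b@B2, c@B0, d@B2}
  B3:  IN={b@B2, c@B0, d@B2}  OUT={b@B3, c@B0, d@B2}
  B4:  IN={b@B3, c@B0, d@B2}  OUT={b@B3, c@B4, d@B4}
  B5:  IN={b@B3, c@B4, d@B4}  OUT={b@B3, c@B5, d@B4}
  B6:  IN={b@B3, c@B4, c@B5, d@B4}  OUT={b@B3, c@B6, d@B4}
  B7:  IN={b@B3, c@B6, d@B4}  OUT={b@B7, c@B7, d@B4}
  B8:  IN={b@B3, b@B7, c@B6, c@B7, d@B4}  OUT={b@B3, b@B7, c@B6, c@B7, d@B4, f@B8}
  B9:  IN={b@B3, b@B7, c@B6, c@B7, d@B4, f@B8}  OUT={b@B3, b@B7, c@B6, c@B7, d@B4, f@B8}

Merge at B7: IN[B7] = OUT[B6] = {b@B3, c@B6, d@B4}
Applying B7's transfer function to that IN value gives OUT[B7] (row B7 above).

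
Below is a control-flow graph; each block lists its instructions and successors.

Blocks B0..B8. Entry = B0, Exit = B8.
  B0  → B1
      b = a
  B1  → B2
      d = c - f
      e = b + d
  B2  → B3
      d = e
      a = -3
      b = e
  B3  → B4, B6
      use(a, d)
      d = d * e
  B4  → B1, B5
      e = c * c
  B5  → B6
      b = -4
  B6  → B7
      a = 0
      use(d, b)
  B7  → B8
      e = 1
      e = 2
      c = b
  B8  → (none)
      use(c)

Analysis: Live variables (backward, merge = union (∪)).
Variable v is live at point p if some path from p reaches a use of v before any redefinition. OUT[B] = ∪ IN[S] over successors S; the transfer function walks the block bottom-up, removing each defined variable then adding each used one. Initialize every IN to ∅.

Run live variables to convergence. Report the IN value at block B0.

Answer: {a, c, f}

Trace:
Per-block solution:
  B0:   IN={a, c, f}   OUT={b, c, f}
  B1:   IN={b, c, f}   OUT={c, e, f}
  B2:   IN={c, e, f}   OUT={a, b, c, d, e, f}
  B3:   IN={a, b, c, d, e, f}   OUT={b, c, d, f}
  B4:   IN={b, c, d, f}   OUT={b, c, d, f}
  B5:   IN={d}   OUT={b, d}
  B6:   IN={b, d}   OUT={b}
  B7:   IN={b}   OUT={c}
  B8:   IN={c}   OUT={}

Merge at B0: OUT[B0] = IN[B1] = {b, c, f}
Applying B0's transfer function to that OUT value gives IN[B0] (row B0 above).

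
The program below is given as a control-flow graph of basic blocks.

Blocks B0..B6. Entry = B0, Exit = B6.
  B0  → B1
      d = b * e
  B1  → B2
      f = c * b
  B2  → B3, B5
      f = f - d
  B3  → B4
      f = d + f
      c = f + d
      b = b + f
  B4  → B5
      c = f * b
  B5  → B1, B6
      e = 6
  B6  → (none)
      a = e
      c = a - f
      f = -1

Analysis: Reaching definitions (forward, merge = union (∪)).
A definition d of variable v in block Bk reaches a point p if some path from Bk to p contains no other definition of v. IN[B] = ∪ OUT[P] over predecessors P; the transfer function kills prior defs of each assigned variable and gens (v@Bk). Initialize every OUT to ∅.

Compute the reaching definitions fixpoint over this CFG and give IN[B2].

Answer: {b@B3, c@B4, d@B0, e@B5, f@B1}

Working:
Converged values:
  B0:  IN={}  OUT={d@B0}
  B1:  IN={b@B3, c@B4, d@B0, e@B5, f@B2, f@B3}  OUT={b@B3, c@B4, d@B0, e@B5, f@B1}
  B2:  IN={b@B3, c@B4, d@B0, e@B5, f@B1}  OUT={b@B3, c@B4, d@B0, e@B5, f@B2}
  B3:  IN={b@B3, c@B4, d@B0, e@B5, f@B2}  OUT={b@B3, c@B3, d@B0, e@B5, f@B3}
  B4:  IN={b@B3, c@B3, d@B0, e@B5, f@B3}  OUT={b@B3, c@B4, d@B0, e@B5, f@B3}
  B5:  IN={b@B3, c@B4, d@B0, e@B5, f@B2, f@B3}  OUT={b@B3, c@B4, d@B0, e@B5, f@B2, f@B3}
  B6:  IN={b@B3, c@B4, d@B0, e@B5, f@B2, f@B3}  OUT={a@B6, b@B3, c@B6, d@B0, e@B5, f@B6}

Merge at B2: IN[B2] = OUT[B1] = {b@B3, c@B4, d@B0, e@B5, f@B1}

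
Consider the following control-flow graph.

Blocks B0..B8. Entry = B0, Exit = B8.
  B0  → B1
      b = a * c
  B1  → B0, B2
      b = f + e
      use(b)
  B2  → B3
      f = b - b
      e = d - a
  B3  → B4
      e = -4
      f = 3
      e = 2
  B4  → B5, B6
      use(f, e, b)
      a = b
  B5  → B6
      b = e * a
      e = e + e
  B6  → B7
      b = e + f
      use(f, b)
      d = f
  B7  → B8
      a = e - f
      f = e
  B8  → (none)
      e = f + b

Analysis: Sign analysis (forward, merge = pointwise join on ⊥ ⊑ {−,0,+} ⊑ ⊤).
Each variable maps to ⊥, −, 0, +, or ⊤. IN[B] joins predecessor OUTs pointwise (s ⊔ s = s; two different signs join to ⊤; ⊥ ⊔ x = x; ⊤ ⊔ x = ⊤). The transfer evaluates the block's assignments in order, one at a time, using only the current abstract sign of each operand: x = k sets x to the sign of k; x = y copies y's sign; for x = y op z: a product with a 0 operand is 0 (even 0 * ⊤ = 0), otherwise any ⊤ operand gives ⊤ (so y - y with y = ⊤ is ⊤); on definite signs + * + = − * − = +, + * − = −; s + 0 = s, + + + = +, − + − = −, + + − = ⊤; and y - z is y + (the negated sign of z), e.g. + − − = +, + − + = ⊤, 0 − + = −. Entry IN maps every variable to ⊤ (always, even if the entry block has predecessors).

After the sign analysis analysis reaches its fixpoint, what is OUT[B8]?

Answer: {a: ⊤, b: +, c: ⊤, d: +, e: +, f: +}

Derivation:
Per-block solution:
  B0:   IN=(all ⊤)   OUT=(all ⊤)
  B1:   IN=(all ⊤)   OUT=(all ⊤)
  B2:   IN=(all ⊤)   OUT=(all ⊤)
  B3:   IN=(all ⊤)   OUT={e:+, f:+; rest ⊤}
  B4:   IN={e:+, f:+; rest ⊤}   OUT={e:+, f:+; rest ⊤}
  B5:   IN={e:+, f:+; rest ⊤}   OUT={e:+, f:+; rest ⊤}
  B6:   IN={e:+, f:+; rest ⊤}   OUT={b:+, d:+, e:+, f:+; rest ⊤}
  B7:   IN={b:+, d:+, e:+, f:+; rest ⊤}   OUT={b:+, d:+, e:+, f:+; rest ⊤}
  B8:   IN={b:+, d:+, e:+, f:+; rest ⊤}   OUT={b:+, d:+, e:+, f:+; rest ⊤}

Merge at B8: IN[B8] = OUT[B7] = {a: ⊤, b: +, c: ⊤, d: +, e: +, f: +}
Applying B8's transfer function to that IN value gives OUT[B8] (row B8 above).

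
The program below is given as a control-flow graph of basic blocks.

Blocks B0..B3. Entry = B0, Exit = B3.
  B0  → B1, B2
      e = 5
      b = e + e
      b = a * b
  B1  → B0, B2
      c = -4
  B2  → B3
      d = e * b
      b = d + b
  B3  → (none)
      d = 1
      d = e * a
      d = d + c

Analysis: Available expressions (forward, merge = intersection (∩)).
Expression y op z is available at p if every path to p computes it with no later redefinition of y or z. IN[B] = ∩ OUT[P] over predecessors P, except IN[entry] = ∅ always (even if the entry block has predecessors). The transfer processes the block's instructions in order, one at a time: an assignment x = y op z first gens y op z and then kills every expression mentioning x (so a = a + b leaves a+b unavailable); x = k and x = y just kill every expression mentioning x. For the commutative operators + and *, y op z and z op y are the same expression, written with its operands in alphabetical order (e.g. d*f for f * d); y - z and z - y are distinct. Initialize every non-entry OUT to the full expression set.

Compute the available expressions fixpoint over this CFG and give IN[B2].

Fixpoint table:
  B0:   IN={}   OUT={e+e}
  B1:   IN={e+e}   OUT={e+e}
  B2:   IN={e+e}   OUT={e+e}
  B3:   IN={e+e}   OUT={a*e, e+e}

Merge at B2: IN[B2] = OUT[B0] ∩ OUT[B1] = {e+e}

Answer: {e+e}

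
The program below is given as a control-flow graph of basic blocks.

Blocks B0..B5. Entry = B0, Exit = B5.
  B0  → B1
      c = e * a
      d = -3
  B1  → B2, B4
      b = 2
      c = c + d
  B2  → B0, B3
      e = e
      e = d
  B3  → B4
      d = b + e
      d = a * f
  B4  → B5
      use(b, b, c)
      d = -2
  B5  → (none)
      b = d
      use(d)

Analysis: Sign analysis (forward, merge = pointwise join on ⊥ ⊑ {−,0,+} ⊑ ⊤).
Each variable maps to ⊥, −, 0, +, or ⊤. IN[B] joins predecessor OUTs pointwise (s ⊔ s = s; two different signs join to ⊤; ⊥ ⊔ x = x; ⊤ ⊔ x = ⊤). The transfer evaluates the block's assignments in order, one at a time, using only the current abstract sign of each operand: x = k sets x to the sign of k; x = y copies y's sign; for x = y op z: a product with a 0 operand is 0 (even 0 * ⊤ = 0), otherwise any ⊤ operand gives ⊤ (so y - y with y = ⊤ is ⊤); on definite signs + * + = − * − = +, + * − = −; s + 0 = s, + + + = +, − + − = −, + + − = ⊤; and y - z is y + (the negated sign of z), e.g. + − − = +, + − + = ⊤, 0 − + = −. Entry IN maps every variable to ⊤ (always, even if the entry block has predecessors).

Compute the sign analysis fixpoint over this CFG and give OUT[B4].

Answer: {a: ⊤, b: +, c: ⊤, d: -, e: ⊤, f: ⊤}

Working:
Converged values:
  B0:  IN=(all ⊤)  OUT={d:-; rest ⊤}
  B1:  IN={d:-; rest ⊤}  OUT={b:+, d:-; rest ⊤}
  B2:  IN={b:+, d:-; rest ⊤}  OUT={b:+, d:-, e:-; rest ⊤}
  B3:  IN={b:+, d:-, e:-; rest ⊤}  OUT={b:+, e:-; rest ⊤}
  B4:  IN={b:+; rest ⊤}  OUT={b:+, d:-; rest ⊤}
  B5:  IN={b:+, d:-; rest ⊤}  OUT={b:-, d:-; rest ⊤}

Merge at B4: IN[B4] = OUT[B1] ⊔ OUT[B3] = {a: ⊤, b: +, c: ⊤, d: ⊤, e: ⊤, f: ⊤}
Applying B4's transfer function to that IN value gives OUT[B4] (row B4 above).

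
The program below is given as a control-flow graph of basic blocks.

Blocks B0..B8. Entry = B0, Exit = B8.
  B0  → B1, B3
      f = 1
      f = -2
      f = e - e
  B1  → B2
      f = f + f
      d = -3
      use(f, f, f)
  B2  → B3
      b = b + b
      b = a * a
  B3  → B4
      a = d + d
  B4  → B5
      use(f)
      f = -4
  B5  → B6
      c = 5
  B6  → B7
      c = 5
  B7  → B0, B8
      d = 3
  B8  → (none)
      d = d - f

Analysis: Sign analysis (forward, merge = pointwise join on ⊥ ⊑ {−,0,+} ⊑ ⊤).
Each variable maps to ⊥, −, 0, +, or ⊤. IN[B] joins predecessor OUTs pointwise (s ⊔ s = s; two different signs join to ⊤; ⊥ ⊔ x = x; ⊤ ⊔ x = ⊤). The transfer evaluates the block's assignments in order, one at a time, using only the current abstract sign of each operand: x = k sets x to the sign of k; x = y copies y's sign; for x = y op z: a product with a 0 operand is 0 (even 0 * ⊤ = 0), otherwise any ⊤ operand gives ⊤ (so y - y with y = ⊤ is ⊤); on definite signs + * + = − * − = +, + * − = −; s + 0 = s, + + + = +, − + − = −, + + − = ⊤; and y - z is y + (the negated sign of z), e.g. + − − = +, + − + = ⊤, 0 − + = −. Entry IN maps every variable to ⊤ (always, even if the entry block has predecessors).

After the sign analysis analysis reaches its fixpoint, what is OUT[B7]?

Answer: {a: ⊤, b: ⊤, c: +, d: +, e: ⊤, f: -}

Trace:
Per-block solution:
  B0:  IN=(all ⊤)  OUT=(all ⊤)
  B1:  IN=(all ⊤)  OUT={d:-; rest ⊤}
  B2:  IN={d:-; rest ⊤}  OUT={d:-; rest ⊤}
  B3:  IN=(all ⊤)  OUT=(all ⊤)
  B4:  IN=(all ⊤)  OUT={f:-; rest ⊤}
  B5:  IN={f:-; rest ⊤}  OUT={c:+, f:-; rest ⊤}
  B6:  IN={c:+, f:-; rest ⊤}  OUT={c:+, f:-; rest ⊤}
  B7:  IN={c:+, f:-; rest ⊤}  OUT={c:+, d:+, f:-; rest ⊤}
  B8:  IN={c:+, d:+, f:-; rest ⊤}  OUT={c:+, d:+, f:-; rest ⊤}

Merge at B7: IN[B7] = OUT[B6] = {a: ⊤, b: ⊤, c: +, d: ⊤, e: ⊤, f: -}
Applying B7's transfer function to that IN value gives OUT[B7] (row B7 above).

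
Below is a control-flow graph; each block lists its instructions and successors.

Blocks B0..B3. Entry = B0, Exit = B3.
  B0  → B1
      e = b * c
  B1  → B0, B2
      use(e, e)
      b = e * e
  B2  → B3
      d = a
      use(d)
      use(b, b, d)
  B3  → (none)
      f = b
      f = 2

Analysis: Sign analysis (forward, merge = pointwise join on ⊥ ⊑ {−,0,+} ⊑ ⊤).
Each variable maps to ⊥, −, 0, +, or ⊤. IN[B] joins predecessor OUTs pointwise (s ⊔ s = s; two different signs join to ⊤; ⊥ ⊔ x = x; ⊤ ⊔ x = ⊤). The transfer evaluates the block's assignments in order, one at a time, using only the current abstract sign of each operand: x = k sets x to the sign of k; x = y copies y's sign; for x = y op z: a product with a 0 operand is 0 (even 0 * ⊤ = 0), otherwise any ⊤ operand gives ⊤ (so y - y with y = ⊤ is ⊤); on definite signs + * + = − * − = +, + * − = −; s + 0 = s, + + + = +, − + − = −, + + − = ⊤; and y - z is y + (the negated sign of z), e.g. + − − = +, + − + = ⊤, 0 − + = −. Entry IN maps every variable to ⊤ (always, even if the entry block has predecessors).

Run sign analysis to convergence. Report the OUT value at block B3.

Answer: {a: ⊤, b: ⊤, c: ⊤, d: ⊤, e: ⊤, f: +}

Working:
Fixpoint table:
  B0:   IN=(all ⊤)   OUT=(all ⊤)
  B1:   IN=(all ⊤)   OUT=(all ⊤)
  B2:   IN=(all ⊤)   OUT=(all ⊤)
  B3:   IN=(all ⊤)   OUT={f:+; rest ⊤}

Merge at B3: IN[B3] = OUT[B2] = {a: ⊤, b: ⊤, c: ⊤, d: ⊤, e: ⊤, f: ⊤}
Applying B3's transfer function to that IN value gives OUT[B3] (row B3 above).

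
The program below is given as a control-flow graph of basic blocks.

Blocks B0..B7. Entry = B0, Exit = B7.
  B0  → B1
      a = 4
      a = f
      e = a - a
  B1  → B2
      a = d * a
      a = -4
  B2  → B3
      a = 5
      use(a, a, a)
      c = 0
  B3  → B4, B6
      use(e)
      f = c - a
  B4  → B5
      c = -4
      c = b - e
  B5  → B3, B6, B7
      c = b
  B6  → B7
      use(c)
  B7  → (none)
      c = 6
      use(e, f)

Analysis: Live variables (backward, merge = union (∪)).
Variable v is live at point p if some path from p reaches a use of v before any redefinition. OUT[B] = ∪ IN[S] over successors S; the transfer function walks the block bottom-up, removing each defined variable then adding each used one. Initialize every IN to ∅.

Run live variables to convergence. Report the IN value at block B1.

Answer: {a, b, d, e}

Working:
Fixpoint table:
  B0:   IN={b, d, f}   OUT={a, b, d, e}
  B1:   IN={a, b, d, e}   OUT={b, e}
  B2:   IN={b, e}   OUT={a, b, c, e}
  B3:   IN={a, b, c, e}   OUT={a, b, c, e, f}
  B4:   IN={a, b, e, f}   OUT={a, b, e, f}
  B5:   IN={a, b, e, f}   OUT={a, b, c, e, f}
  B6:   IN={c, e, f}   OUT={e, f}
  B7:   IN={e, f}   OUT={}

Merge at B1: OUT[B1] = IN[B2] = {b, e}
Applying B1's transfer function to that OUT value gives IN[B1] (row B1 above).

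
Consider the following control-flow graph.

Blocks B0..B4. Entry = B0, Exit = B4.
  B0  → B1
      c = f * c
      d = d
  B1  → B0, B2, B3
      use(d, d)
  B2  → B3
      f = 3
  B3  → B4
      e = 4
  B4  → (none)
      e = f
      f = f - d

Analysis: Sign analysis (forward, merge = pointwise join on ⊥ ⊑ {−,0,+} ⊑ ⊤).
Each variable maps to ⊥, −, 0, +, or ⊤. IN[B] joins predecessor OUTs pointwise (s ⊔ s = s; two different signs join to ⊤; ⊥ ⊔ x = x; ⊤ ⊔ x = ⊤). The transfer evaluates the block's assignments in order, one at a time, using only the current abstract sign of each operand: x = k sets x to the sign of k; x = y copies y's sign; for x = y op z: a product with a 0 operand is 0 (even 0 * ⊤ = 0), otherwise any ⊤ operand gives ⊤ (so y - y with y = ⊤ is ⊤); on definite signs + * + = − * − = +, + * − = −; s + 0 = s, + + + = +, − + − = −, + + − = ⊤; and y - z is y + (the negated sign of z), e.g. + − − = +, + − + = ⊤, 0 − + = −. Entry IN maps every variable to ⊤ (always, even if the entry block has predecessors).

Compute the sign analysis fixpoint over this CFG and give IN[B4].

Converged values:
  B0:  IN=(all ⊤)  OUT=(all ⊤)
  B1:  IN=(all ⊤)  OUT=(all ⊤)
  B2:  IN=(all ⊤)  OUT={f:+; rest ⊤}
  B3:  IN=(all ⊤)  OUT={e:+; rest ⊤}
  B4:  IN={e:+; rest ⊤}  OUT=(all ⊤)

Merge at B4: IN[B4] = OUT[B3] = {a: ⊤, b: ⊤, c: ⊤, d: ⊤, e: +, f: ⊤}

Answer: {a: ⊤, b: ⊤, c: ⊤, d: ⊤, e: +, f: ⊤}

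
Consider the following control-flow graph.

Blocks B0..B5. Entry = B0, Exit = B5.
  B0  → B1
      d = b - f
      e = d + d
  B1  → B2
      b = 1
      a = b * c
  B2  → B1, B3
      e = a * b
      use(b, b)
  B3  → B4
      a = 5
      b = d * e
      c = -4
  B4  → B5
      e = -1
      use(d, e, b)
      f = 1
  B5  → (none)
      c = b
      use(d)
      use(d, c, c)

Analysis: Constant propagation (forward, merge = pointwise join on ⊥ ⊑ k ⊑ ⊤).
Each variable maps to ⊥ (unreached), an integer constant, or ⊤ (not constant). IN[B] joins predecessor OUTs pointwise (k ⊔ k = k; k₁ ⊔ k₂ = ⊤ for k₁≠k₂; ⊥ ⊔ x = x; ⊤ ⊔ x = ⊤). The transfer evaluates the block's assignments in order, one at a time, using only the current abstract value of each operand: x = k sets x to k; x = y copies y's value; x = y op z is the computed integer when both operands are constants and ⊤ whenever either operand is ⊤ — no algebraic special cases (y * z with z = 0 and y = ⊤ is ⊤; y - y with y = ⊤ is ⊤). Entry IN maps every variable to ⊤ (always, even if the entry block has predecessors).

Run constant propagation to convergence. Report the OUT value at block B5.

Per-block solution:
  B0: | IN=(all ⊤) | OUT=(all ⊤)
  B1: | IN=(all ⊤) | OUT={b:1; rest ⊤}
  B2: | IN={b:1; rest ⊤} | OUT={b:1; rest ⊤}
  B3: | IN={b:1; rest ⊤} | OUT={a:5, c:-4; rest ⊤}
  B4: | IN={a:5, c:-4; rest ⊤} | OUT={a:5, c:-4, e:-1, f:1; rest ⊤}
  B5: | IN={a:5, c:-4, e:-1, f:1; rest ⊤} | OUT={a:5, e:-1, f:1; rest ⊤}

Merge at B5: IN[B5] = OUT[B4] = {a: 5, b: ⊤, c: -4, d: ⊤, e: -1, f: 1}
Applying B5's transfer function to that IN value gives OUT[B5] (row B5 above).

Answer: {a: 5, b: ⊤, c: ⊤, d: ⊤, e: -1, f: 1}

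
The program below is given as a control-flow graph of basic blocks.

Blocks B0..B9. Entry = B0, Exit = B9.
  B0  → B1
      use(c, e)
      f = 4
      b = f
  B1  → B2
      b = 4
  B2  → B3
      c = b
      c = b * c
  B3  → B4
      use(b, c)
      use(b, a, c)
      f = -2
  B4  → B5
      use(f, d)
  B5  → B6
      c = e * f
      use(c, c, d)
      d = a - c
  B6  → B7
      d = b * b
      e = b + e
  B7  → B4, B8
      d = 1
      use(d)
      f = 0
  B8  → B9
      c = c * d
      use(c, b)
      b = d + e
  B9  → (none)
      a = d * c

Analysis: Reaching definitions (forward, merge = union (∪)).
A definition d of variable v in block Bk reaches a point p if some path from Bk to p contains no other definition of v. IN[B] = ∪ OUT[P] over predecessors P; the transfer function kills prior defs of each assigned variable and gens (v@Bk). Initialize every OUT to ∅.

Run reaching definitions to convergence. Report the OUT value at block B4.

Fixpoint table:
  B0:  IN={}  OUT={b@B0, f@B0}
  B1:  IN={b@B0, f@B0}  OUT={b@B1, f@B0}
  B2:  IN={b@B1, f@B0}  OUT={b@B1, c@B2, f@B0}
  B3:  IN={b@B1, c@B2, f@B0}  OUT={b@B1, c@B2, f@B3}
  B4:  IN={b@B1, c@B2, c@B5, d@B7, e@B6, f@B3, f@B7}  OUT={b@B1, c@B2, c@B5, d@B7, e@B6, f@B3, f@B7}
  B5:  IN={b@B1, c@B2, c@B5, d@B7, e@B6, f@B3, f@B7}  OUT={b@B1, c@B5, d@B5, e@B6, f@B3, f@B7}
  B6:  IN={b@B1, c@B5, d@B5, e@B6, f@B3, f@B7}  OUT={b@B1, c@B5, d@B6, e@B6, f@B3, f@B7}
  B7:  IN={b@B1, c@B5, d@B6, e@B6, f@B3, f@B7}  OUT={b@B1, c@B5, d@B7, e@B6, f@B7}
  B8:  IN={b@B1, c@B5, d@B7, e@B6, f@B7}  OUT={b@B8, c@B8, d@B7, e@B6, f@B7}
  B9:  IN={b@B8, c@B8, d@B7, e@B6, f@B7}  OUT={a@B9, b@B8, c@B8, d@B7, e@B6, f@B7}

Merge at B4: IN[B4] = OUT[B3] ⊔ OUT[B7] = {b@B1, c@B2, c@B5, d@B7, e@B6, f@B3, f@B7}
Applying B4's transfer function to that IN value gives OUT[B4] (row B4 above).

Answer: {b@B1, c@B2, c@B5, d@B7, e@B6, f@B3, f@B7}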